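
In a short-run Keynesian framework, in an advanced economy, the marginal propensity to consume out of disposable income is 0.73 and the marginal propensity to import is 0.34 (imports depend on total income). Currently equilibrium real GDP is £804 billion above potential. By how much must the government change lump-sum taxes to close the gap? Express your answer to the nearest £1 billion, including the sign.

Spending multiplier = 1/(1 − c + m) = 1/(1 − 0.73 + 0.34) = 1/0.61 ≈ 1.639.
Tax multiplier = −c·k = −0.73/0.61 ≈ −1.197. Need ΔY = −£804 billion, so ΔT = ΔY/(−c·k) = −(−£804 billion) × 0.61 / 0.73 ≈ +£672 billion.
The government should raise lump-sum taxes by £672 billion.

+£672 billion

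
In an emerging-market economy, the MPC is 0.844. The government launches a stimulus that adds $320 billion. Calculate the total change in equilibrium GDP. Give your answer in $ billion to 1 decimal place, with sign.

+$2,051.3 billion

Expenditure multiplier = 1/(1 − MPC) = 1/(1 − 0.844) = 1/0.156 ≈ 6.41.
ΔY = k × ΔG = (+$320 billion) / 0.156 ≈ +$2,051.3 billion.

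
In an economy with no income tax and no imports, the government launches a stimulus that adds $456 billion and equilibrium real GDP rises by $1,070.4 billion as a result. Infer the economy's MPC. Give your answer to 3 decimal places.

0.574

Implied spending multiplier k = ΔY/ΔG = 1,070.4/456 ≈ 2.3474.
Since k = 1/(1 − MPC), MPC = 1 − 1/k = 1 − ΔG/ΔY = 1 − 456/1,070.4 ≈ 0.574.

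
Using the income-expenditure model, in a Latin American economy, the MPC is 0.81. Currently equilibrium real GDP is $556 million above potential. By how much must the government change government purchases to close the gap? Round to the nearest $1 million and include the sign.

Spending multiplier = 1/(1 − MPC) = 1/(1 − 0.81) = 1/0.19 ≈ 5.263.
Need ΔY = −$556 million, so ΔG = ΔY/k = (−$556 million) × 0.19 ≈ −$106 million.
The government should cut government purchases by $106 million.

−$106 million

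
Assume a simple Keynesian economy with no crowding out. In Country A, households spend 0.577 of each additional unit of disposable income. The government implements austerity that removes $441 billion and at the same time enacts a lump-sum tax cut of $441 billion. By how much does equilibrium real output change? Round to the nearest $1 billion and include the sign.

−$441 billion

Expenditure multiplier = 1/(1 − MPC) = 1/(1 − 0.577) = 1/0.423 ≈ 2.364.
ΔG contributes k·ΔG = (−$441 billion) / 0.423 ≈ −$1,042.6 billion.
ΔT of −$441 billion changes first-round spending by −c·ΔT = +$254.457 billion, contributing k·(−c·ΔT) = (+$254.457 billion) / 0.423 ≈ +$601.6 billion.
With ΔG = ΔT and no other leakages, the balanced-budget multiplier is 1, so ΔY = ΔG = −$441 billion.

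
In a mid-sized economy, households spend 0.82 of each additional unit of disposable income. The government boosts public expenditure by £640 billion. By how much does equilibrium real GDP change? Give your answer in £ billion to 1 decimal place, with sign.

Government-spending multiplier = 1/(1 − MPC) = 1/(1 − 0.82) = 1/0.18 ≈ 5.556.
ΔY = k × ΔG = (+£640 billion) / 0.18 ≈ +£3,555.6 billion.

+£3,555.6 billion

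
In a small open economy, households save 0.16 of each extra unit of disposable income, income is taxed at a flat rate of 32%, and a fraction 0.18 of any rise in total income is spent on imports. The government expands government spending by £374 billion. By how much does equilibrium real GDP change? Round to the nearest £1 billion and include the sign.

MPC = 1 − MPS = 1 − 0.16 = 0.84.
Government-spending multiplier = 1/(1 − c(1−t) + m) = 1/(1 − 0.84×0.68 + 0.18) = 1/0.6088 ≈ 1.643.
ΔY = k × ΔG = (+£374 billion) / 0.6088 ≈ +£614 billion.

+£614 billion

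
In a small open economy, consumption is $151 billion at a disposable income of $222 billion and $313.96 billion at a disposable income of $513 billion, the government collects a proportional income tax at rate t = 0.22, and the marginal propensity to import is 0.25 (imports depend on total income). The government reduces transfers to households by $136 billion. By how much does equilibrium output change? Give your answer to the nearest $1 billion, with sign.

MPC = ΔC/ΔYd = (313.96 − 151)/(513 − 222) = 162.96/291 = 0.56.
The transfer change shifts disposable income by −$136 billion, so first-round consumption changes by c·ΔTR = 0.56 × (−$136 billion) = −$76.16 billion.
Expenditure multiplier = 1/(1 − c(1−t) + m) = 1/(1 − 0.56×0.78 + 0.25) = 1/0.8132 ≈ 1.23.
The transfer multiplier is c × k ≈ 0.689, so ΔY = k × (c·ΔTR) = (−$76.16 billion) / 0.8132 ≈ −$94 billion.

−$94 billion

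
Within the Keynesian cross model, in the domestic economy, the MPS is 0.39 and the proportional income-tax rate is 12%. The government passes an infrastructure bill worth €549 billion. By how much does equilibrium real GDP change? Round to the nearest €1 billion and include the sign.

MPC = 1 − MPS = 1 − 0.39 = 0.61.
Spending multiplier = 1/(1 − c(1−t)) = 1/(1 − 0.61×0.88) = 1/0.4632 ≈ 2.159.
ΔY = k × ΔG = (+€549 billion) / 0.4632 ≈ +€1,185 billion.

+€1,185 billion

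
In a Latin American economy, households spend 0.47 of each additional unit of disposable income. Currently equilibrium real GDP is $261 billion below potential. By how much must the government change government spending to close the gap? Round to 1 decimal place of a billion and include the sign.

+$138.3 billion

Spending multiplier = 1/(1 − MPC) = 1/(1 − 0.47) = 1/0.53 ≈ 1.887.
Need ΔY = +$261 billion, so ΔG = ΔY/k = (+$261 billion) × 0.53 ≈ +$138.3 billion.
The government should increase government spending by $138.3 billion.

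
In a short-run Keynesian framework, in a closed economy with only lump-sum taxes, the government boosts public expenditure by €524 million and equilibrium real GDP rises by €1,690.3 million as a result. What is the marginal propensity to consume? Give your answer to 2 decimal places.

Implied spending multiplier k = ΔY/ΔG = 1,690.3/524 ≈ 3.2258.
Since k = 1/(1 − MPC), MPC = 1 − 1/k = 1 − ΔG/ΔY = 1 − 524/1,690.3 ≈ 0.69.

0.69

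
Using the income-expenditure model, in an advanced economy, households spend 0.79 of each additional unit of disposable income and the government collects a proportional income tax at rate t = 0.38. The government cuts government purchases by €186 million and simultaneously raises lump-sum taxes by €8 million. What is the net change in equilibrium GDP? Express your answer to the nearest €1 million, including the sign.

Expenditure multiplier = 1/(1 − c(1−t)) = 1/(1 − 0.79×0.62) = 1/0.5102 ≈ 1.96.
ΔG contributes k·ΔG = (−€186 million) / 0.5102 ≈ −€364.6 million.
ΔT of +€8 million changes first-round spending by −c·ΔT = −€6.32 million, contributing k·(−c·ΔT) = (−€6.32 million) / 0.5102 ≈ −€12.4 million.
Net ΔY = k(ΔG − c·ΔT) = (−€192.32 million) / 0.5102 ≈ −€377 million.

−€377 million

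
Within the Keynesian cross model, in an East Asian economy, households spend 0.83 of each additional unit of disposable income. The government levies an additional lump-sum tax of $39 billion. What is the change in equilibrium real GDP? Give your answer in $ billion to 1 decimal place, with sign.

A lump-sum tax change of +$39 billion shifts disposable income by −$39 billion; first-round consumption changes by −c × ΔT = −0.83 × (+$39 billion) = −$32.37 billion.
Expenditure multiplier = 1/(1 − MPC) = 1/(1 − 0.83) = 1/0.17 ≈ 5.882.
The tax multiplier is −c × k ≈ −4.882, so ΔY = k × (−c·ΔT) = (−$32.37 billion) / 0.17 ≈ −$190.4 billion.

−$190.4 billion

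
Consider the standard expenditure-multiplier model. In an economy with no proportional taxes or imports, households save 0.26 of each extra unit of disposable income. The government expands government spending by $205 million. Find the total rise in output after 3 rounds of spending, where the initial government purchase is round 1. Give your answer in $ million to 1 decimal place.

$469.0 million

MPC = 1 − MPS = 1 − 0.26 = 0.74.
Round 1 adds ΔG = $205 million; each later round is MPC = 0.74 times the previous.
After 3 rounds: 205 + 151.7 + 112.258 = ΔG·(1 − c^3)/(1 − c) = 205 × (1 − 0.405224)/0.26 ≈ $469 million.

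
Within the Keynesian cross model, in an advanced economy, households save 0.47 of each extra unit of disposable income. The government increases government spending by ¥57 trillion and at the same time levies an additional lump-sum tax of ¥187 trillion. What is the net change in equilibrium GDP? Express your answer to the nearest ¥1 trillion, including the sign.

−¥90 trillion

MPC = 1 − MPS = 1 − 0.47 = 0.53.
Expenditure multiplier = 1/(1 − MPC) = 1/(1 − 0.53) = 1/0.47 ≈ 2.128.
ΔG contributes k·ΔG = (+¥57 trillion) / 0.47 ≈ +¥121.3 trillion.
ΔT of +¥187 trillion changes first-round spending by −c·ΔT = −¥99.11 trillion, contributing k·(−c·ΔT) = (−¥99.11 trillion) / 0.47 ≈ −¥210.9 trillion.
Net ΔY = k(ΔG − c·ΔT) = (−¥42.11 trillion) / 0.47 ≈ −¥90 trillion.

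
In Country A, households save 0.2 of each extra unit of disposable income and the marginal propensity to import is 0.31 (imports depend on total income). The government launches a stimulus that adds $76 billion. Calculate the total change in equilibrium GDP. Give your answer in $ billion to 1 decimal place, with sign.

+$149.0 billion

MPC = 1 − MPS = 1 − 0.2 = 0.8.
Spending multiplier = 1/(1 − c + m) = 1/(1 − 0.8 + 0.31) = 1/0.51 ≈ 1.961.
ΔY = k × ΔG = (+$76 billion) / 0.51 ≈ +$149 billion.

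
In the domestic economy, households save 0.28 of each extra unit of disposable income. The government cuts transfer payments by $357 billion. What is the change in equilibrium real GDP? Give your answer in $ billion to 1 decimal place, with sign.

MPC = 1 − MPS = 1 − 0.28 = 0.72.
The transfer change shifts disposable income by −$357 billion, so first-round consumption changes by c·ΔTR = 0.72 × (−$357 billion) = −$257.04 billion.
Expenditure multiplier = 1/(1 − MPC) = 1/(1 − 0.72) = 1/0.28 ≈ 3.571.
The transfer multiplier is c × k ≈ 2.571, so ΔY = k × (c·ΔTR) = (−$257.04 billion) / 0.28 = −$918 billion.

−$918.0 billion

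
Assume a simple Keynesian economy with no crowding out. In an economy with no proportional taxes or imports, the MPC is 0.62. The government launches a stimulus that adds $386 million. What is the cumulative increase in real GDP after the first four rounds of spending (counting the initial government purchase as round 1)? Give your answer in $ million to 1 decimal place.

Round 1 adds ΔG = $386 million; each later round is MPC = 0.62 times the previous.
After 4 rounds: 386 + 239.32 + 148.3784 + 91.994608 = ΔG·(1 − c^4)/(1 − c) = 386 × (1 − 0.14776336)/0.38 ≈ $865.7 million.

$865.7 million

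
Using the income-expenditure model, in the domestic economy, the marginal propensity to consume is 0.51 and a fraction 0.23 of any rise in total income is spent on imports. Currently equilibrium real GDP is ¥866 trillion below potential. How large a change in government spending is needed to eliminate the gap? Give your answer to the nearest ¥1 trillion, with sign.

+¥624 trillion

Spending multiplier = 1/(1 − c + m) = 1/(1 − 0.51 + 0.23) = 1/0.72 ≈ 1.389.
Need ΔY = +¥866 trillion, so ΔG = ΔY/k = (+¥866 trillion) × 0.72 ≈ +¥624 trillion.
The government should increase government spending by ¥624 trillion.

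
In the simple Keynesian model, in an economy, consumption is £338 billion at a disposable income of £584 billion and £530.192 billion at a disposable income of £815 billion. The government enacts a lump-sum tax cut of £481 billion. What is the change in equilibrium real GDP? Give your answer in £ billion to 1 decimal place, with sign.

+£2,382.1 billion

MPC = ΔC/ΔYd = (530.192 − 338)/(815 − 584) = 192.192/231 = 0.832.
A lump-sum tax change of −£481 billion shifts disposable income by +£481 billion; first-round consumption changes by −c × ΔT = −0.832 × (−£481 billion) = +£400.192 billion.
Expenditure multiplier = 1/(1 − MPC) = 1/(1 − 0.832) = 1/0.168 ≈ 5.952.
The tax multiplier is −c × k ≈ −4.952, so ΔY = k × (−c·ΔT) = (+£400.192 billion) / 0.168 ≈ +£2,382.1 billion.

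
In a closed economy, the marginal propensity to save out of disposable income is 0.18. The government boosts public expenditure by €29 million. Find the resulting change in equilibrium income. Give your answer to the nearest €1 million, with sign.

+€161 million

MPC = 1 − MPS = 1 − 0.18 = 0.82.
Expenditure multiplier = 1/(1 − MPC) = 1/(1 − 0.82) = 1/0.18 ≈ 5.556.
ΔY = k × ΔG = (+€29 million) / 0.18 ≈ +€161 million.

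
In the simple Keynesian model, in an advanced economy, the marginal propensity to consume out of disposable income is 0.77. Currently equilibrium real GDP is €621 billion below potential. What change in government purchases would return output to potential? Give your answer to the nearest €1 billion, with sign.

Spending multiplier = 1/(1 − MPC) = 1/(1 − 0.77) = 1/0.23 ≈ 4.348.
Need ΔY = +€621 billion, so ΔG = ΔY/k = (+€621 billion) × 0.23 ≈ +€143 billion.
The government should increase government purchases by €143 billion.

+€143 billion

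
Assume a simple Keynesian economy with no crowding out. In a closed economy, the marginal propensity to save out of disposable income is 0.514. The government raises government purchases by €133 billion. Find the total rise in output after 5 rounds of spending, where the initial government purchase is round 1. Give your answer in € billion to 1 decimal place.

MPC = 1 − MPS = 1 − 0.514 = 0.486.
Round 1 adds ΔG = €133 billion; each later round is MPC = 0.486 times the previous.
After 5 rounds: 133 + 64.638 + 31.414068 + 15.267237048 + 7.419877205328 = ΔG·(1 − c^5)/(1 − c) = 133 × (1 − 0.027113235502176)/0.514 ≈ €251.7 billion.

€251.7 billion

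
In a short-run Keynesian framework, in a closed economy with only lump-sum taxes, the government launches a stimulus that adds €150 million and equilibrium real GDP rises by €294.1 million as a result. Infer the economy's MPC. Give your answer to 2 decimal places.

Implied spending multiplier k = ΔY/ΔG = 294.1/150 ≈ 1.9607.
Since k = 1/(1 − MPC), MPC = 1 − 1/k = 1 − ΔG/ΔY = 1 − 150/294.1 ≈ 0.49.

0.49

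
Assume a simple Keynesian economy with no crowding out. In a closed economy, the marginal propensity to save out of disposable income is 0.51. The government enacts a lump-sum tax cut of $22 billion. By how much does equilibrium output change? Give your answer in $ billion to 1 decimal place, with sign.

+$21.1 billion

MPC = 1 − MPS = 1 − 0.51 = 0.49.
A lump-sum tax change of −$22 billion shifts disposable income by +$22 billion; first-round consumption changes by −c × ΔT = −0.49 × (−$22 billion) = +$10.78 billion.
Expenditure multiplier = 1/(1 − MPC) = 1/(1 − 0.49) = 1/0.51 ≈ 1.961.
The tax multiplier is −c × k ≈ −0.961, so ΔY = k × (−c·ΔT) = (+$10.78 billion) / 0.51 ≈ +$21.1 billion.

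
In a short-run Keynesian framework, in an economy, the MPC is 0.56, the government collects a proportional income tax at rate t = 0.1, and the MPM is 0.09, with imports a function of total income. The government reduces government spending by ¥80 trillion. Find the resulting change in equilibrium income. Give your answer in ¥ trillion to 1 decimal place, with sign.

Spending multiplier = 1/(1 − c(1−t) + m) = 1/(1 − 0.56×0.9 + 0.09) = 1/0.586 ≈ 1.706.
ΔY = k × ΔG = (−¥80 trillion) / 0.586 ≈ −¥136.5 trillion.

−¥136.5 trillion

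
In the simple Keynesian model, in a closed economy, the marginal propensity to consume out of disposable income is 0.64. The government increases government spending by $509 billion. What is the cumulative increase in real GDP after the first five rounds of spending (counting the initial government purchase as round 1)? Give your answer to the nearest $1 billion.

$1,262 billion

Round 1 adds ΔG = $509 billion; each later round is MPC = 0.64 times the previous.
After 5 rounds: 509 + 325.76 + 208.4864 + 133.431296 + 85.39602944 = ΔG·(1 − c^5)/(1 − c) = 509 × (1 − 0.1073741824)/0.36 ≈ $1,262 billion.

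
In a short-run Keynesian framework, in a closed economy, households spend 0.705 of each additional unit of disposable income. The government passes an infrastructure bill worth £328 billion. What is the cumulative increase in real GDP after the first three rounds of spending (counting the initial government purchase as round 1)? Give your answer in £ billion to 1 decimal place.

Round 1 adds ΔG = £328 billion; each later round is MPC = 0.705 times the previous.
After 3 rounds: 328 + 231.24 + 163.0242 = ΔG·(1 − c^3)/(1 − c) = 328 × (1 − 0.350402625)/0.295 ≈ £722.3 billion.

£722.3 billion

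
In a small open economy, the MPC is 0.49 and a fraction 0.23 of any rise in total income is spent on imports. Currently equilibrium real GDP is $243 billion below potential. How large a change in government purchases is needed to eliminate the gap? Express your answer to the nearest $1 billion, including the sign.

+$180 billion

Spending multiplier = 1/(1 − c + m) = 1/(1 − 0.49 + 0.23) = 1/0.74 ≈ 1.351.
Need ΔY = +$243 billion, so ΔG = ΔY/k = (+$243 billion) × 0.74 ≈ +$180 billion.
The government should increase government purchases by $180 billion.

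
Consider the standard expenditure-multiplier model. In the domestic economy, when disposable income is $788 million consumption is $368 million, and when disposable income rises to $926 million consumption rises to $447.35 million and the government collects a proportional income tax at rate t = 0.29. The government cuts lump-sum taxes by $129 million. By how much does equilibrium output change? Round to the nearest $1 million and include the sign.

MPC = ΔC/ΔYd = (447.35 − 368)/(926 − 788) = 79.35/138 = 0.575.
A lump-sum tax change of −$129 million shifts disposable income by +$129 million; first-round consumption changes by −c × ΔT = −0.575 × (−$129 million) = +$74.175 million.
Expenditure multiplier = 1/(1 − c(1−t)) = 1/(1 − 0.575×0.71) = 1/0.59175 ≈ 1.69.
The tax multiplier is −c × k ≈ −0.972, so ΔY = k × (−c·ΔT) = (+$74.175 million) / 0.59175 ≈ +$125 million.

+$125 million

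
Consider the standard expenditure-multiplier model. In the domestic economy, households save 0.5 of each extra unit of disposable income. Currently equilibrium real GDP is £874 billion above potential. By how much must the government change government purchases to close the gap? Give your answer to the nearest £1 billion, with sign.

MPC = 1 − MPS = 1 − 0.5 = 0.5.
Spending multiplier = 1/(1 − MPC) = 1/(1 − 0.5) = 1/0.5 = 2.
Need ΔY = −£874 billion, so ΔG = ΔY/k = (−£874 billion) × 0.5 = −£437 billion.
The government should cut government purchases by £437 billion.

−£437 billion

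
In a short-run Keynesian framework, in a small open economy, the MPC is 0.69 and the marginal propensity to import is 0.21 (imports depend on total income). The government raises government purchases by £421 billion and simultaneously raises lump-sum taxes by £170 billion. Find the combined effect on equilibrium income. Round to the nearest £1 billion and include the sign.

Expenditure multiplier = 1/(1 − c + m) = 1/(1 − 0.69 + 0.21) = 1/0.52 ≈ 1.923.
ΔG contributes k·ΔG = (+£421 billion) / 0.52 ≈ +£809.6 billion.
ΔT of +£170 billion changes first-round spending by −c·ΔT = −£117.3 billion, contributing k·(−c·ΔT) = (−£117.3 billion) / 0.52 ≈ −£225.6 billion.
Net ΔY = k(ΔG − c·ΔT) = (+£303.7 billion) / 0.52 ≈ +£584 billion.

+£584 billion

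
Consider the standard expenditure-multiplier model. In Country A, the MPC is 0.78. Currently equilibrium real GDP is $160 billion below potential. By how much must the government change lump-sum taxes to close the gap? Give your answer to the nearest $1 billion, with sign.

Spending multiplier = 1/(1 − MPC) = 1/(1 − 0.78) = 1/0.22 ≈ 4.545.
Tax multiplier = −c·k = −0.78/0.22 ≈ −3.545. Need ΔY = +$160 billion, so ΔT = ΔY/(−c·k) = −(+$160 billion) × 0.22 / 0.78 ≈ −$45 billion.
The government should cut lump-sum taxes by $45 billion.

−$45 billion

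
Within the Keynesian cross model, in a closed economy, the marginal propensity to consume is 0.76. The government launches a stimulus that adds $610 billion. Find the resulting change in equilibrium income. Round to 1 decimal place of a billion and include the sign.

Government-spending multiplier = 1/(1 − MPC) = 1/(1 − 0.76) = 1/0.24 ≈ 4.167.
ΔY = k × ΔG = (+$610 billion) / 0.24 ≈ +$2,541.7 billion.

+$2,541.7 billion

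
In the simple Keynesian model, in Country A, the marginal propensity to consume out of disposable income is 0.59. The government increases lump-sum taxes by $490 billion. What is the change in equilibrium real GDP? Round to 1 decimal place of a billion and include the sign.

−$705.1 billion

A lump-sum tax change of +$490 billion shifts disposable income by −$490 billion; first-round consumption changes by −c × ΔT = −0.59 × (+$490 billion) = −$289.1 billion.
Expenditure multiplier = 1/(1 − MPC) = 1/(1 − 0.59) = 1/0.41 ≈ 2.439.
The tax multiplier is −c × k ≈ −1.439, so ΔY = k × (−c·ΔT) = (−$289.1 billion) / 0.41 ≈ −$705.1 billion.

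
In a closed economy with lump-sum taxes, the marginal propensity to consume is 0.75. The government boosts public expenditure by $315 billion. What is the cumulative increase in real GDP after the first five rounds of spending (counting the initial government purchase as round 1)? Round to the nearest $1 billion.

$961 billion

Round 1 adds ΔG = $315 billion; each later round is MPC = 0.75 times the previous.
After 5 rounds: 315 + 236.25 + 177.1875 + 132.890625 + 99.66796875 = ΔG·(1 − c^5)/(1 − c) = 315 × (1 − 0.2373046875)/0.25 ≈ $961 billion.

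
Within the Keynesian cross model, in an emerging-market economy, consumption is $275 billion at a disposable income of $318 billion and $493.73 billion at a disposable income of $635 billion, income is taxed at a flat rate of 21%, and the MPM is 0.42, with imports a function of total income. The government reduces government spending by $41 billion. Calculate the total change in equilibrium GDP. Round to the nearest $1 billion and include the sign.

−$47 billion

MPC = ΔC/ΔYd = (493.73 − 275)/(635 − 318) = 218.73/317 = 0.69.
Government-spending multiplier = 1/(1 − c(1−t) + m) = 1/(1 − 0.69×0.79 + 0.42) = 1/0.8749 ≈ 1.143.
ΔY = k × ΔG = (−$41 billion) / 0.8749 ≈ −$47 billion.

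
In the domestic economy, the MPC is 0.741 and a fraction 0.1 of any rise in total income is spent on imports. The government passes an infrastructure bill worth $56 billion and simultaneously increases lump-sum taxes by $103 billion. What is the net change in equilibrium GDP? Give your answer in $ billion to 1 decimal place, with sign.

Expenditure multiplier = 1/(1 − c + m) = 1/(1 − 0.741 + 0.1) = 1/0.359 ≈ 2.786.
ΔG contributes k·ΔG = (+$56 billion) / 0.359 ≈ +$156 billion.
ΔT of +$103 billion changes first-round spending by −c·ΔT = −$76.323 billion, contributing k·(−c·ΔT) = (−$76.323 billion) / 0.359 ≈ −$212.6 billion.
Net ΔY = k(ΔG − c·ΔT) = (−$20.323 billion) / 0.359 ≈ −$56.6 billion.

−$56.6 billion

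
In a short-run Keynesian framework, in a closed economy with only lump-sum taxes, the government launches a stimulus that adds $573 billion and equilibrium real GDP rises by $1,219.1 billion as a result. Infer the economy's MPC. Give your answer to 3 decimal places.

0.530

Implied spending multiplier k = ΔY/ΔG = 1,219.1/573 ≈ 2.1276.
Since k = 1/(1 − MPC), MPC = 1 − 1/k = 1 − ΔG/ΔY = 1 − 573/1,219.1 ≈ 0.530.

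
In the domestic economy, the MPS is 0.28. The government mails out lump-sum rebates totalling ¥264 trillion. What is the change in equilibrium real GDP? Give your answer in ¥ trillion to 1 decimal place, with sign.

+¥678.9 trillion

MPC = 1 − MPS = 1 − 0.28 = 0.72.
A lump-sum tax change of −¥264 trillion shifts disposable income by +¥264 trillion; first-round consumption changes by −c × ΔT = −0.72 × (−¥264 trillion) = +¥190.08 trillion.
Expenditure multiplier = 1/(1 − MPC) = 1/(1 − 0.72) = 1/0.28 ≈ 3.571.
The tax multiplier is −c × k ≈ −2.571, so ΔY = k × (−c·ΔT) = (+¥190.08 trillion) / 0.28 ≈ +¥678.9 trillion.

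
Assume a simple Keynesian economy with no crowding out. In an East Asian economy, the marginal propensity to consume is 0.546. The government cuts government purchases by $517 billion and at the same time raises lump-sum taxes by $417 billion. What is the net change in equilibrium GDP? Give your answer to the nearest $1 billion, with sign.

−$1,640 billion

Expenditure multiplier = 1/(1 − MPC) = 1/(1 − 0.546) = 1/0.454 ≈ 2.203.
ΔG contributes k·ΔG = (−$517 billion) / 0.454 ≈ −$1,138.8 billion.
ΔT of +$417 billion changes first-round spending by −c·ΔT = −$227.682 billion, contributing k·(−c·ΔT) = (−$227.682 billion) / 0.454 ≈ −$501.5 billion.
Net ΔY = k(ΔG − c·ΔT) = (−$744.682 billion) / 0.454 ≈ −$1,640 billion.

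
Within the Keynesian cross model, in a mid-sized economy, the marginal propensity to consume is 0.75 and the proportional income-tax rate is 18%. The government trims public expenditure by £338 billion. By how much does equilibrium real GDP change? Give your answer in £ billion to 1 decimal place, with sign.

Expenditure multiplier = 1/(1 − c(1−t)) = 1/(1 − 0.75×0.82) = 1/0.385 ≈ 2.597.
ΔY = k × ΔG = (−£338 billion) / 0.385 ≈ −£877.9 billion.

−£877.9 billion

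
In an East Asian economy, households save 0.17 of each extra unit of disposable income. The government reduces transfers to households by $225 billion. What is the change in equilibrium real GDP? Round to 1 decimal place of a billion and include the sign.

−$1,098.5 billion

MPC = 1 − MPS = 1 − 0.17 = 0.83.
The transfer change shifts disposable income by −$225 billion, so first-round consumption changes by c·ΔTR = 0.83 × (−$225 billion) = −$186.75 billion.
Expenditure multiplier = 1/(1 − MPC) = 1/(1 − 0.83) = 1/0.17 ≈ 5.882.
The transfer multiplier is c × k ≈ 4.882, so ΔY = k × (c·ΔTR) = (−$186.75 billion) / 0.17 ≈ −$1,098.5 billion.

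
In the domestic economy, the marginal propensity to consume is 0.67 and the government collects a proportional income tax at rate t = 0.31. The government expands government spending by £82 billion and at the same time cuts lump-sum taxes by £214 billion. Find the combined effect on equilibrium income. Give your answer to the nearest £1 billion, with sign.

+£419 billion

Expenditure multiplier = 1/(1 − c(1−t)) = 1/(1 − 0.67×0.69) = 1/0.5377 ≈ 1.86.
ΔG contributes k·ΔG = (+£82 billion) / 0.5377 ≈ +£152.5 billion.
ΔT of −£214 billion changes first-round spending by −c·ΔT = +£143.38 billion, contributing k·(−c·ΔT) = (+£143.38 billion) / 0.5377 ≈ +£266.7 billion.
Net ΔY = k(ΔG − c·ΔT) = (+£225.38 billion) / 0.5377 ≈ +£419 billion.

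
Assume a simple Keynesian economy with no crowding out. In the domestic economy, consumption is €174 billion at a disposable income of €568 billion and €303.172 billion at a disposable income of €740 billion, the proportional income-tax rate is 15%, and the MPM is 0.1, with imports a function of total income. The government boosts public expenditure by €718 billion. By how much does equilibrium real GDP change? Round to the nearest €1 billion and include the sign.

MPC = ΔC/ΔYd = (303.172 − 174)/(740 − 568) = 129.172/172 = 0.751.
Expenditure multiplier = 1/(1 − c(1−t) + m) = 1/(1 − 0.751×0.85 + 0.1) = 1/0.46165 ≈ 2.166.
ΔY = k × ΔG = (+€718 billion) / 0.46165 ≈ +€1,555 billion.

+€1,555 billion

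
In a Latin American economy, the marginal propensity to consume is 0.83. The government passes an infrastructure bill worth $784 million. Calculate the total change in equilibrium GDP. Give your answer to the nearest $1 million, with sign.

Spending multiplier = 1/(1 − MPC) = 1/(1 − 0.83) = 1/0.17 ≈ 5.882.
ΔY = k × ΔG = (+$784 million) / 0.17 ≈ +$4,612 million.

+$4,612 million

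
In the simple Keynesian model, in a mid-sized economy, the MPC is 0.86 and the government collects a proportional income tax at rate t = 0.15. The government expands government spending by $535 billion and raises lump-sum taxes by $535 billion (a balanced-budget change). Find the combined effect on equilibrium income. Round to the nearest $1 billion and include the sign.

+$278 billion

Expenditure multiplier = 1/(1 − c(1−t)) = 1/(1 − 0.86×0.85) = 1/0.269 ≈ 3.717.
ΔG contributes k·ΔG = (+$535 billion) / 0.269 ≈ +$1,988.8 billion.
ΔT of +$535 billion changes first-round spending by −c·ΔT = −$460.1 billion, contributing k·(−c·ΔT) = (−$460.1 billion) / 0.269 ≈ −$1,710.4 billion.
Net ΔY = k(ΔG − c·ΔT) = (+$74.9 billion) / 0.269 ≈ +$278 billion.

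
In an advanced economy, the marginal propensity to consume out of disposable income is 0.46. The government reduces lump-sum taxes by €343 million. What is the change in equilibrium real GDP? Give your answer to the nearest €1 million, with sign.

+€292 million

A lump-sum tax change of −€343 million shifts disposable income by +€343 million; first-round consumption changes by −c × ΔT = −0.46 × (−€343 million) = +€157.78 million.
Expenditure multiplier = 1/(1 − MPC) = 1/(1 − 0.46) = 1/0.54 ≈ 1.852.
The tax multiplier is −c × k ≈ −0.852, so ΔY = k × (−c·ΔT) = (+€157.78 million) / 0.54 ≈ +€292 million.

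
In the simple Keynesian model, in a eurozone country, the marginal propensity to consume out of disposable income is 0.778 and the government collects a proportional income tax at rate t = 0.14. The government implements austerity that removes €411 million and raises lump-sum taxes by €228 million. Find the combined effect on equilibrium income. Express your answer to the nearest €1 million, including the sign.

Expenditure multiplier = 1/(1 − c(1−t)) = 1/(1 − 0.778×0.86) = 1/0.33092 ≈ 3.022.
ΔG contributes k·ΔG = (−€411 million) / 0.33092 ≈ −€1,242 million.
ΔT of +€228 million changes first-round spending by −c·ΔT = −€177.384 million, contributing k·(−c·ΔT) = (−€177.384 million) / 0.33092 ≈ −€536 million.
Net ΔY = k(ΔG − c·ΔT) = (−€588.384 million) / 0.33092 ≈ −€1,778 million.

−€1,778 million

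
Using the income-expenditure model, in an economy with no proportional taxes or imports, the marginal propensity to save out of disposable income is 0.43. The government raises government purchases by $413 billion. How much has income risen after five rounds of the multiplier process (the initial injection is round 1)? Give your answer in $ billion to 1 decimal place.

$902.7 billion

MPC = 1 − MPS = 1 − 0.43 = 0.57.
Round 1 adds ΔG = $413 billion; each later round is MPC = 0.57 times the previous.
After 5 rounds: 413 + 235.41 + 134.1837 + 76.484709 + 43.59628413 = ΔG·(1 − c^5)/(1 − c) = 413 × (1 − 0.0601692057)/0.43 ≈ $902.7 billion.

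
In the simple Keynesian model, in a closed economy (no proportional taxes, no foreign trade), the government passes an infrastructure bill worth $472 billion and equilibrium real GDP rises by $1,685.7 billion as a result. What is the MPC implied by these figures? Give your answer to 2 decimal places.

Implied spending multiplier k = ΔY/ΔG = 1,685.7/472 ≈ 3.5714.
Since k = 1/(1 − MPC), MPC = 1 − 1/k = 1 − ΔG/ΔY = 1 − 472/1,685.7 ≈ 0.72.

0.72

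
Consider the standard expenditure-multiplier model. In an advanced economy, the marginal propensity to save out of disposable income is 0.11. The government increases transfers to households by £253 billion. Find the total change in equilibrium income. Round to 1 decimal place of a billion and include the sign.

MPC = 1 − MPS = 1 − 0.11 = 0.89.
The transfer change shifts disposable income by +£253 billion, so first-round consumption changes by c·ΔTR = 0.89 × (+£253 billion) = +£225.17 billion.
Expenditure multiplier = 1/(1 − MPC) = 1/(1 − 0.89) = 1/0.11 ≈ 9.091.
The transfer multiplier is c × k ≈ 8.091, so ΔY = k × (c·ΔTR) = (+£225.17 billion) / 0.11 = +£2,047 billion.

+£2,047.0 billion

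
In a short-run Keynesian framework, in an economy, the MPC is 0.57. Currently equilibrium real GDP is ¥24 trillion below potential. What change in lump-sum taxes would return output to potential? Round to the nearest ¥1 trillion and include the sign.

−¥18 trillion

Spending multiplier = 1/(1 − MPC) = 1/(1 − 0.57) = 1/0.43 ≈ 2.326.
Tax multiplier = −c·k = −0.57/0.43 ≈ −1.326. Need ΔY = +¥24 trillion, so ΔT = ΔY/(−c·k) = −(+¥24 trillion) × 0.43 / 0.57 ≈ −¥18 trillion.
The government should cut lump-sum taxes by ¥18 trillion.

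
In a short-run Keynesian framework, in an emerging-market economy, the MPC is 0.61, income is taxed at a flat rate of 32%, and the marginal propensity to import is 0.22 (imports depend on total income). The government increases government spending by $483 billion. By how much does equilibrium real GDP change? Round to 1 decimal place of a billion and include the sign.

Expenditure multiplier = 1/(1 − c(1−t) + m) = 1/(1 − 0.61×0.68 + 0.22) = 1/0.8052 ≈ 1.242.
ΔY = k × ΔG = (+$483 billion) / 0.8052 ≈ +$599.9 billion.

+$599.9 billion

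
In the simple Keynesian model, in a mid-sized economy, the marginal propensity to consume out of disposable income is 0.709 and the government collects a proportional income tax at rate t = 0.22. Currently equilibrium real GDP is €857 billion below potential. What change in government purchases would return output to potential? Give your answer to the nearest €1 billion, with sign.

Spending multiplier = 1/(1 − c(1−t)) = 1/(1 − 0.709×0.78) = 1/0.44698 ≈ 2.237.
Need ΔY = +€857 billion, so ΔG = ΔY/k = (+€857 billion) × 0.44698 ≈ +€383 billion.
The government should increase government purchases by €383 billion.

+€383 billion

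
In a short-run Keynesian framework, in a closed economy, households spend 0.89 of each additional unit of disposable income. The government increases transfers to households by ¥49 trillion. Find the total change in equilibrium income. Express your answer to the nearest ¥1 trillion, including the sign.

+¥396 trillion

The transfer change shifts disposable income by +¥49 trillion, so first-round consumption changes by c·ΔTR = 0.89 × (+¥49 trillion) = +¥43.61 trillion.
Expenditure multiplier = 1/(1 − MPC) = 1/(1 − 0.89) = 1/0.11 ≈ 9.091.
The transfer multiplier is c × k ≈ 8.091, so ΔY = k × (c·ΔTR) = (+¥43.61 trillion) / 0.11 ≈ +¥396 trillion.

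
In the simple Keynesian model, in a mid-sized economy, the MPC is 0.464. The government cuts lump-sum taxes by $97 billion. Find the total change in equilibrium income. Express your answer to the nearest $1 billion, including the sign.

A lump-sum tax change of −$97 billion shifts disposable income by +$97 billion; first-round consumption changes by −c × ΔT = −0.464 × (−$97 billion) = +$45.008 billion.
Expenditure multiplier = 1/(1 − MPC) = 1/(1 − 0.464) = 1/0.536 ≈ 1.866.
The tax multiplier is −c × k ≈ −0.866, so ΔY = k × (−c·ΔT) = (+$45.008 billion) / 0.536 ≈ +$84 billion.

+$84 billion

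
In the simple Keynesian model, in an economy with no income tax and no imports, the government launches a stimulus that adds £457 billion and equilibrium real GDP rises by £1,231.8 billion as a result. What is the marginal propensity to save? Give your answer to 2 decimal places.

0.37

Implied spending multiplier k = ΔY/ΔG = 1,231.8/457 ≈ 2.6954.
Since k = 1/(1 − MPC), MPC = 1 − 1/k = 1 − ΔG/ΔY = 1 − 457/1,231.8 ≈ 0.63.
MPS = 1 − MPC = 0.37.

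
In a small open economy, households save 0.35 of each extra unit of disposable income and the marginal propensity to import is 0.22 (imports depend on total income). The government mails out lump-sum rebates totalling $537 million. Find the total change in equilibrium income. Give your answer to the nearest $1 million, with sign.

MPC = 1 − MPS = 1 − 0.35 = 0.65.
A lump-sum tax change of −$537 million shifts disposable income by +$537 million; first-round consumption changes by −c × ΔT = −0.65 × (−$537 million) = +$349.05 million.
Expenditure multiplier = 1/(1 − c + m) = 1/(1 − 0.65 + 0.22) = 1/0.57 ≈ 1.754.
The tax multiplier is −c × k ≈ −1.14, so ΔY = k × (−c·ΔT) = (+$349.05 million) / 0.57 ≈ +$612 million.

+$612 million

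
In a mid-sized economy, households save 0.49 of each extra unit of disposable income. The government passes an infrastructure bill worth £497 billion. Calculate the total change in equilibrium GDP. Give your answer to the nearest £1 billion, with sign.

+£1,014 billion

MPC = 1 − MPS = 1 − 0.49 = 0.51.
Spending multiplier = 1/(1 − MPC) = 1/(1 − 0.51) = 1/0.49 ≈ 2.041.
ΔY = k × ΔG = (+£497 billion) / 0.49 ≈ +£1,014 billion.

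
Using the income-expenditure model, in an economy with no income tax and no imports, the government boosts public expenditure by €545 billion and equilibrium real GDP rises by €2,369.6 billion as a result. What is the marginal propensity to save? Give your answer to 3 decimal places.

0.230

Implied spending multiplier k = ΔY/ΔG = 2,369.6/545 ≈ 4.3479.
Since k = 1/(1 − MPC), MPC = 1 − 1/k = 1 − ΔG/ΔY = 1 − 545/2,369.6 ≈ 0.770.
MPS = 1 − MPC = 0.230.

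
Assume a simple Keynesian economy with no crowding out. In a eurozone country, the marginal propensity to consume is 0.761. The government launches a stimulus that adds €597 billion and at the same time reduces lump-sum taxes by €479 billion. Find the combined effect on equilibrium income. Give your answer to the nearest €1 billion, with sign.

+€4,023 billion

Expenditure multiplier = 1/(1 − MPC) = 1/(1 − 0.761) = 1/0.239 ≈ 4.184.
ΔG contributes k·ΔG = (+€597 billion) / 0.239 ≈ +€2,497.9 billion.
ΔT of −€479 billion changes first-round spending by −c·ΔT = +€364.519 billion, contributing k·(−c·ΔT) = (+€364.519 billion) / 0.239 ≈ +€1,525.2 billion.
Net ΔY = k(ΔG − c·ΔT) = (+€961.519 billion) / 0.239 ≈ +€4,023 billion.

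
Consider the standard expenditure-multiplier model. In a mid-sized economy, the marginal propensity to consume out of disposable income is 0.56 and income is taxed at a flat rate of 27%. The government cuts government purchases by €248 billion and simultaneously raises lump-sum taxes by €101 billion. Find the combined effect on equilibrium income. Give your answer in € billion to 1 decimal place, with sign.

Expenditure multiplier = 1/(1 − c(1−t)) = 1/(1 − 0.56×0.73) = 1/0.5912 ≈ 1.691.
ΔG contributes k·ΔG = (−€248 billion) / 0.5912 ≈ −€419.5 billion.
ΔT of +€101 billion changes first-round spending by −c·ΔT = −€56.56 billion, contributing k·(−c·ΔT) = (−€56.56 billion) / 0.5912 ≈ −€95.7 billion.
Net ΔY = k(ΔG − c·ΔT) = (−€304.56 billion) / 0.5912 ≈ −€515.2 billion.

−€515.2 billion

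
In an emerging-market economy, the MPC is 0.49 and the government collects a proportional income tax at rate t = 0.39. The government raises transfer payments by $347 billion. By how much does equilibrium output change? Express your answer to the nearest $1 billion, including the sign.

+$243 billion

The transfer change shifts disposable income by +$347 billion, so first-round consumption changes by c·ΔTR = 0.49 × (+$347 billion) = +$170.03 billion.
Expenditure multiplier = 1/(1 − c(1−t)) = 1/(1 − 0.49×0.61) = 1/0.7011 ≈ 1.426.
The transfer multiplier is c × k ≈ 0.699, so ΔY = k × (c·ΔTR) = (+$170.03 billion) / 0.7011 ≈ +$243 billion.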